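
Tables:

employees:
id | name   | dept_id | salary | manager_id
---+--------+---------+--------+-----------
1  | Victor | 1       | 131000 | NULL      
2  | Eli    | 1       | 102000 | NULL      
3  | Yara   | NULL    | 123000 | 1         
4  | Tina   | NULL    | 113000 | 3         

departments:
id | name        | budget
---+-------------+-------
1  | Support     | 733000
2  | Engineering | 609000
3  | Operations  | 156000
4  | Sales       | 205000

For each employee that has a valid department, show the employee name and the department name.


INNER JOIN keeps only employees rows whose dept_id matches an id in departments. Walk through each employee:
  - employee 1 (Victor): dept_id=1 -> matches Support
  - employee 2 (Eli): dept_id=1 -> matches Support
  - employee 3 (Yara): dept_id=NULL, no match -> dropped
  - employee 4 (Tina): dept_id=NULL, no match -> dropped
So 2 of 4 rows are dropped.

SQL:
SELECT a.name, b.name AS department
FROM employees a
INNER JOIN departments b ON a.dept_id = b.id

Result:
name   | department
-------+-----------
Victor | Support   
Eli    | Support   


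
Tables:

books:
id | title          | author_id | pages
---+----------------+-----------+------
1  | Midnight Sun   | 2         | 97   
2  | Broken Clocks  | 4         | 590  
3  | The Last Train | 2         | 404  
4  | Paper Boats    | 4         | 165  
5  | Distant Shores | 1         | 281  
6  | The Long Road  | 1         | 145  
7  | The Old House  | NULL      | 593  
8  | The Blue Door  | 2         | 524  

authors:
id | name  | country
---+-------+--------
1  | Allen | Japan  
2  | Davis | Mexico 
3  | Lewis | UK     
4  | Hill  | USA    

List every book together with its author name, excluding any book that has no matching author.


INNER JOIN keeps only books rows whose author_id matches an id in authors. Walk through each book:
  - book 1 (Midnight Sun): author_id=2 -> matches Davis
  - book 2 (Broken Clocks): author_id=4 -> matches Hill
  - book 3 (The Last Train): author_id=2 -> matches Davis
  - book 4 (Paper Boats): author_id=4 -> matches Hill
  - book 5 (Distant Shores): author_id=1 -> matches Allen
  - book 6 (The Long Road): author_id=1 -> matches Allen
  - book 7 (The Old House): author_id=NULL, no match -> dropped
  - book 8 (The Blue Door): author_id=2 -> matches Davis
So 1 of 8 rows is dropped.

SQL:
SELECT a.title, b.name AS author
FROM books a
INNER JOIN authors b ON a.author_id = b.id

Result:
title          | author
---------------+-------
Midnight Sun   | Davis 
Broken Clocks  | Hill  
The Last Train | Davis 
Paper Boats    | Hill  
Distant Shores | Allen 
The Long Road  | Allen 
The Blue Door  | Davis 


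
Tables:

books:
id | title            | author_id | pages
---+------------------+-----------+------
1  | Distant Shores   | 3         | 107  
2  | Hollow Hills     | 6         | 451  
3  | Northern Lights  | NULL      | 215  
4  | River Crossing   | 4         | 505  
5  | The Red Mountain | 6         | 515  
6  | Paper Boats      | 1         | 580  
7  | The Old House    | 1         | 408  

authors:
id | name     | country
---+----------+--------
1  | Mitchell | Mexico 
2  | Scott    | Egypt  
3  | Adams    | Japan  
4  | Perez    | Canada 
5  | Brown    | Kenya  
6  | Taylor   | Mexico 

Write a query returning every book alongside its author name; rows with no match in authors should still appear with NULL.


LEFT JOIN keeps every row from books (the left table); where author_id has no match in authors, the author columns become NULL. Walk through each book:
  - book 1 (Distant Shores): author_id=3 -> matches Adams
  - book 2 (Hollow Hills): author_id=6 -> matches Taylor
  - book 3 (Northern Lights): author_id=NULL, no match -> kept with NULL
  - book 4 (River Crossing): author_id=4 -> matches Perez
  - book 5 (The Red Mountain): author_id=6 -> matches Taylor
  - book 6 (Paper Boats): author_id=1 -> matches Mitchell
  - book 7 (The Old House): author_id=1 -> matches Mitchell
All 7 rows appear; 1 has NULL author.

SQL:
SELECT a.title, b.name AS author
FROM books a
LEFT JOIN authors b ON a.author_id = b.id

Result:
title            | author  
-----------------+---------
Distant Shores   | Adams   
Hollow Hills     | Taylor  
Northern Lights  | NULL    
River Crossing   | Perez   
The Red Mountain | Taylor  
Paper Boats      | Mitchell
The Old House    | Mitchell


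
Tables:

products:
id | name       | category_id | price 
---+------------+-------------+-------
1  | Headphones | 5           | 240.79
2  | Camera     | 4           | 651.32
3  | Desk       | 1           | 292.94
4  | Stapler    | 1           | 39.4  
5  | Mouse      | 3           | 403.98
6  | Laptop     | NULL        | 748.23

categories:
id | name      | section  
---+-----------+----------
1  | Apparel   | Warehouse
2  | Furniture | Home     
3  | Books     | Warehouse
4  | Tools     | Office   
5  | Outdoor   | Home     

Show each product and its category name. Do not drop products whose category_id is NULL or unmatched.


LEFT JOIN keeps every row from products (the left table); where category_id has no match in categories, the category columns become NULL. Walk through each product:
  - product 1 (Headphones): category_id=5 -> matches Outdoor
  - product 2 (Camera): category_id=4 -> matches Tools
  - product 3 (Desk): category_id=1 -> matches Apparel
  - product 4 (Stapler): category_id=1 -> matches Apparel
  - product 5 (Mouse): category_id=3 -> matches Books
  - product 6 (Laptop): category_id=NULL, no match -> kept with NULL
All 6 rows appear; 1 has NULL category.

SQL:
SELECT a.name, b.name AS category
FROM products a
LEFT JOIN categories b ON a.category_id = b.id

Result:
name       | category
-----------+---------
Headphones | Outdoor 
Camera     | Tools   
Desk       | Apparel 
Stapler    | Apparel 
Mouse      | Books   
Laptop     | NULL    


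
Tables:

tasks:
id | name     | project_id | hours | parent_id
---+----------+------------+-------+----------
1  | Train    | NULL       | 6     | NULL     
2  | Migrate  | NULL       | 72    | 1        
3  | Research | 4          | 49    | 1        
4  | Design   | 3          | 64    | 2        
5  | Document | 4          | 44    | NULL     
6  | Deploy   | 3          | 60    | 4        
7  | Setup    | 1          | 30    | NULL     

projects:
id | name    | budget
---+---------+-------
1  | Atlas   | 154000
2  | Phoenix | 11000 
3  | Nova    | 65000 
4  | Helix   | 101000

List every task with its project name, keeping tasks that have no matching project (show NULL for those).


LEFT JOIN keeps every row from tasks (the left table); where project_id has no match in projects, the project columns become NULL. Walk through each task:
  - task 1 (Train): project_id=NULL, no match -> kept with NULL
  - task 2 (Migrate): project_id=NULL, no match -> kept with NULL
  - task 3 (Research): project_id=4 -> matches Helix
  - task 4 (Design): project_id=3 -> matches Nova
  - task 5 (Document): project_id=4 -> matches Helix
  - task 6 (Deploy): project_id=3 -> matches Nova
  - task 7 (Setup): project_id=1 -> matches Atlas
All 7 rows appear; 2 have NULL project.

SQL:
SELECT a.name, b.name AS project
FROM tasks a
LEFT JOIN projects b ON a.project_id = b.id

Result:
name     | project
---------+--------
Train    | NULL   
Migrate  | NULL   
Research | Helix  
Design   | Nova   
Document | Helix  
Deploy   | Nova   
Setup    | Atlas  


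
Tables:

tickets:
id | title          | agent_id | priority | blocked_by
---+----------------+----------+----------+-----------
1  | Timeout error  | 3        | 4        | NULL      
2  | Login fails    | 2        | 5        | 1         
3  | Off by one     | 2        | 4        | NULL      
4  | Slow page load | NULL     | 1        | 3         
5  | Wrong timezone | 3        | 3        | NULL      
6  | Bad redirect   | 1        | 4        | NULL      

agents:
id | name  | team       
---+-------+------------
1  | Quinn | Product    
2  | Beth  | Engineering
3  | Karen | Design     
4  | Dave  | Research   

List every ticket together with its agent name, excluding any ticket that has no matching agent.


INNER JOIN keeps only tickets rows whose agent_id matches an id in agents. Walk through each ticket:
  - ticket 1 (Timeout error): agent_id=3 -> matches Karen
  - ticket 2 (Login fails): agent_id=2 -> matches Beth
  - ticket 3 (Off by one): agent_id=2 -> matches Beth
  - ticket 4 (Slow page load): agent_id=NULL, no match -> dropped
  - ticket 5 (Wrong timezone): agent_id=3 -> matches Karen
  - ticket 6 (Bad redirect): agent_id=1 -> matches Quinn
So 1 of 6 rows is dropped.

SQL:
SELECT a.title, b.name AS agent
FROM tickets a
INNER JOIN agents b ON a.agent_id = b.id

Result:
title          | agent
---------------+------
Timeout error  | Karen
Login fails    | Beth 
Off by one     | Beth 
Wrong timezone | Karen
Bad redirect   | Quinn


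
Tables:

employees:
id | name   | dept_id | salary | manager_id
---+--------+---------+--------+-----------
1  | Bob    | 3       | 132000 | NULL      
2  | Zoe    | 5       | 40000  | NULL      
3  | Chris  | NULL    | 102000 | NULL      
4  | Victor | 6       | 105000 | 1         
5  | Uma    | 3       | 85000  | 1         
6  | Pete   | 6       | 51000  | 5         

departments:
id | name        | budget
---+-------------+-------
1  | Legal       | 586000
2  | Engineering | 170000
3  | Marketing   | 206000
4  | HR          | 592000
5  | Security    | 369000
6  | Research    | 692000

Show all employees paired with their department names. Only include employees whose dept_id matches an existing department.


INNER JOIN keeps only employees rows whose dept_id matches an id in departments. Walk through each employee:
  - employee 1 (Bob): dept_id=3 -> matches Marketing
  - employee 2 (Zoe): dept_id=5 -> matches Security
  - employee 3 (Chris): dept_id=NULL, no match -> dropped
  - employee 4 (Victor): dept_id=6 -> matches Research
  - employee 5 (Uma): dept_id=3 -> matches Marketing
  - employee 6 (Pete): dept_id=6 -> matches Research
So 1 of 6 rows is dropped.

SQL:
SELECT a.name, b.name AS department
FROM employees a
INNER JOIN departments b ON a.dept_id = b.id

Result:
name   | department
-------+-----------
Bob    | Marketing 
Zoe    | Security  
Victor | Research  
Uma    | Marketing 
Pete   | Research  


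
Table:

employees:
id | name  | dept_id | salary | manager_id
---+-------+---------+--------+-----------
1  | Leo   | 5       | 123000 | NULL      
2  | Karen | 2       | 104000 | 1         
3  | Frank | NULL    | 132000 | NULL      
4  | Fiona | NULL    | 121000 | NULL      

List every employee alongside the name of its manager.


This is a self-join: employees is joined to a second copy of itself, matching each row's manager_id to another row's id. Use LEFT JOIN so rows with manager_id=NULL are kept.
  - employee 1 (Leo): manager_id=NULL -> NULL
  - employee 2 (Karen): manager_id=1 -> Leo
  - employee 3 (Frank): manager_id=NULL -> NULL
  - employee 4 (Fiona): manager_id=NULL -> NULL

SQL:
SELECT a.name AS item, b.name AS manager
FROM employees a
LEFT JOIN employees b ON a.manager_id = b.id

Result:
item  | manager
------+--------
Leo   | NULL   
Karen | Leo    
Frank | NULL   
Fiona | NULL   


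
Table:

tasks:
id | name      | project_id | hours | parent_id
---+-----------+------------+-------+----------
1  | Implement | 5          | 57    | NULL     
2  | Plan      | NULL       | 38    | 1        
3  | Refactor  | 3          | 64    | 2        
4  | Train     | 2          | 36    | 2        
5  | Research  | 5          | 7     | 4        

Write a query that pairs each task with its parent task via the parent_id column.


This is a self-join: tasks is joined to a second copy of itself, matching each row's parent_id to another row's id. Use LEFT JOIN so rows with parent_id=NULL are kept.
  - task 1 (Implement): parent_id=NULL -> NULL
  - task 2 (Plan): parent_id=1 -> Implement
  - task 3 (Refactor): parent_id=2 -> Plan
  - task 4 (Train): parent_id=2 -> Plan
  - task 5 (Research): parent_id=4 -> Train

SQL:
SELECT a.name AS item, b.name AS parent
FROM tasks a
LEFT JOIN tasks b ON a.parent_id = b.id

Result:
item      | parent   
----------+----------
Implement | NULL     
Plan      | Implement
Refactor  | Plan     
Train     | Plan     
Research  | Train    


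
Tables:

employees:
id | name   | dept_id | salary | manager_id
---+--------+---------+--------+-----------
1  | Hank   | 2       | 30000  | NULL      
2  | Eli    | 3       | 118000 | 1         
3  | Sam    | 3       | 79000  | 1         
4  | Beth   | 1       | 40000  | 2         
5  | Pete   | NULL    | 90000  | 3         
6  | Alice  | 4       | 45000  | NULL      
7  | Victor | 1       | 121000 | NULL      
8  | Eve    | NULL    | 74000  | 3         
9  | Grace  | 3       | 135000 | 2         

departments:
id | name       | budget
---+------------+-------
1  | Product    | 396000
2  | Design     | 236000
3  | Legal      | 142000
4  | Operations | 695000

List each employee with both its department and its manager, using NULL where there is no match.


Two LEFT JOINs from the same base table employees: one to departments via dept_id, one to employees itself via manager_id. Both are LEFT so every employee is preserved.
Match against departments:
  - employee 1 (Hank): dept_id=2 -> matches Design
  - employee 2 (Eli): dept_id=3 -> matches Legal
  - employee 3 (Sam): dept_id=3 -> matches Legal
  - employee 4 (Beth): dept_id=1 -> matches Product
  - employee 5 (Pete): dept_id=NULL, no match -> kept with NULL
  - employee 6 (Alice): dept_id=4 -> matches Operations
  - employee 7 (Victor): dept_id=1 -> matches Product
  - employee 8 (Eve): dept_id=NULL, no match -> kept with NULL
  - employee 9 (Grace): dept_id=3 -> matches Legal
Match against employees (self):
  - employee 1 (Hank): manager_id=NULL -> NULL
  - employee 2 (Eli): manager_id=1 -> Hank
  - employee 3 (Sam): manager_id=1 -> Hank
  - employee 4 (Beth): manager_id=2 -> Eli
  - employee 5 (Pete): manager_id=3 -> Sam
  - employee 6 (Alice): manager_id=NULL -> NULL
  - employee 7 (Victor): manager_id=NULL -> NULL
  - employee 8 (Eve): manager_id=3 -> Sam
  - employee 9 (Grace): manager_id=2 -> Eli

SQL:
SELECT a.name, b.name AS department, c.name AS manager
FROM employees a
LEFT JOIN departments b ON a.dept_id = b.id
LEFT JOIN employees c ON a.manager_id = c.id

Result:
name   | department | manager
-------+------------+--------
Hank   | Design     | NULL   
Eli    | Legal      | Hank   
Sam    | Legal      | Hank   
Beth   | Product    | Eli    
Pete   | NULL       | Sam    
Alice  | Operations | NULL   
Victor | Product    | NULL   
Eve    | NULL       | Sam    
Grace  | Legal      | Eli    


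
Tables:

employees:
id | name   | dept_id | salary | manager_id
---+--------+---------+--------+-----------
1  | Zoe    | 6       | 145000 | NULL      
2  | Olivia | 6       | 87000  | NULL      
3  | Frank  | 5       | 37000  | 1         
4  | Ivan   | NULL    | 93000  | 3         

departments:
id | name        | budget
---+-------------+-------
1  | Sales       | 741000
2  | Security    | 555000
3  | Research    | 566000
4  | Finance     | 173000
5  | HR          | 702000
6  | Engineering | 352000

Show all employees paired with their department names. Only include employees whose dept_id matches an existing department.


INNER JOIN keeps only employees rows whose dept_id matches an id in departments. Walk through each employee:
  - employee 1 (Zoe): dept_id=6 -> matches Engineering
  - employee 2 (Olivia): dept_id=6 -> matches Engineering
  - employee 3 (Frank): dept_id=5 -> matches HR
  - employee 4 (Ivan): dept_id=NULL, no match -> dropped
So 1 of 4 rows is dropped.

SQL:
SELECT a.name, b.name AS department
FROM employees a
INNER JOIN departments b ON a.dept_id = b.id

Result:
name   | department 
-------+------------
Zoe    | Engineering
Olivia | Engineering
Frank  | HR         


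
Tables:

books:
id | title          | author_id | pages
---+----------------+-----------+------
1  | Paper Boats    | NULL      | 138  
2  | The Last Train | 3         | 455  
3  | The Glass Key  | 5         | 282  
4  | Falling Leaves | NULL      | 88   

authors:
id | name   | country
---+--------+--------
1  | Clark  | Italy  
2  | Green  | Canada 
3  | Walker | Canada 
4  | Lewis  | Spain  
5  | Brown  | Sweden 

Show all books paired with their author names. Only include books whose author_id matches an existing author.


INNER JOIN keeps only books rows whose author_id matches an id in authors. Walk through each book:
  - book 1 (Paper Boats): author_id=NULL, no match -> dropped
  - book 2 (The Last Train): author_id=3 -> matches Walker
  - book 3 (The Glass Key): author_id=5 -> matches Brown
  - book 4 (Falling Leaves): author_id=NULL, no match -> dropped
So 2 of 4 rows are dropped.

SQL:
SELECT a.title, b.name AS author
FROM books a
INNER JOIN authors b ON a.author_id = b.id

Result:
title          | author
---------------+-------
The Last Train | Walker
The Glass Key  | Brown 


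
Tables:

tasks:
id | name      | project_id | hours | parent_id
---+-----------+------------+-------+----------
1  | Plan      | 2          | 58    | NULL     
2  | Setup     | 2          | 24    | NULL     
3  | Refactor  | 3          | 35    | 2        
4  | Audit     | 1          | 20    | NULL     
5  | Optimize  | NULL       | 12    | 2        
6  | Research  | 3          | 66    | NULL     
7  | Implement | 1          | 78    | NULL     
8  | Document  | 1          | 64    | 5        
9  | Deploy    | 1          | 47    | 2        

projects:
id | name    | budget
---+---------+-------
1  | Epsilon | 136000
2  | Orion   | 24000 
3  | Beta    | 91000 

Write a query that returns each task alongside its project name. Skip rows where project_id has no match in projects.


INNER JOIN keeps only tasks rows whose project_id matches an id in projects. Walk through each task:
  - task 1 (Plan): project_id=2 -> matches Orion
  - task 2 (Setup): project_id=2 -> matches Orion
  - task 3 (Refactor): project_id=3 -> matches Beta
  - task 4 (Audit): project_id=1 -> matches Epsilon
  - task 5 (Optimize): project_id=NULL, no match -> dropped
  - task 6 (Research): project_id=3 -> matches Beta
  - task 7 (Implement): project_id=1 -> matches Epsilon
  - task 8 (Document): project_id=1 -> matches Epsilon
  - task 9 (Deploy): project_id=1 -> matches Epsilon
So 1 of 9 rows is dropped.

SQL:
SELECT a.name, b.name AS project
FROM tasks a
INNER JOIN projects b ON a.project_id = b.id

Result:
name      | project
----------+--------
Plan      | Orion  
Setup     | Orion  
Refactor  | Beta   
Audit     | Epsilon
Research  | Beta   
Implement | Epsilon
Document  | Epsilon
Deploy    | Epsilon


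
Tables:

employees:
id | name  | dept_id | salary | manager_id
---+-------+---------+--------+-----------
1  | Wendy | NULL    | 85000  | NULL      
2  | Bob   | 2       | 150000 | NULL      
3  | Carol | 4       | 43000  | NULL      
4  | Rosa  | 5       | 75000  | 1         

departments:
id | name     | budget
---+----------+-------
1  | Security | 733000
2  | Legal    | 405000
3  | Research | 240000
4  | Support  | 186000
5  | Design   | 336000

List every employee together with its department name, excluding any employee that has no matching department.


INNER JOIN keeps only employees rows whose dept_id matches an id in departments. Walk through each employee:
  - employee 1 (Wendy): dept_id=NULL, no match -> dropped
  - employee 2 (Bob): dept_id=2 -> matches Legal
  - employee 3 (Carol): dept_id=4 -> matches Support
  - employee 4 (Rosa): dept_id=5 -> matches Design
So 1 of 4 rows is dropped.

SQL:
SELECT a.name, b.name AS department
FROM employees a
INNER JOIN departments b ON a.dept_id = b.id

Result:
name  | department
------+-----------
Bob   | Legal     
Carol | Support   
Rosa  | Design    


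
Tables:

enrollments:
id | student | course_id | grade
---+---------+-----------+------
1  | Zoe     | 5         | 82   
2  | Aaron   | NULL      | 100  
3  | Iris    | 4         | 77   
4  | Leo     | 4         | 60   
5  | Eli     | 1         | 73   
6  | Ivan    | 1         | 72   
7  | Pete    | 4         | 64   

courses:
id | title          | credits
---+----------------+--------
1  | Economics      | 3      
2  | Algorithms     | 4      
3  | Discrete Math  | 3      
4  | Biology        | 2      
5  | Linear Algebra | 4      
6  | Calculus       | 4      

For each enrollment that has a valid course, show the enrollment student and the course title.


INNER JOIN keeps only enrollments rows whose course_id matches an id in courses. Walk through each enrollment:
  - enrollment 1 (Zoe): course_id=5 -> matches Linear Algebra
  - enrollment 2 (Aaron): course_id=NULL, no match -> dropped
  - enrollment 3 (Iris): course_id=4 -> matches Biology
  - enrollment 4 (Leo): course_id=4 -> matches Biology
  - enrollment 5 (Eli): course_id=1 -> matches Economics
  - enrollment 6 (Ivan): course_id=1 -> matches Economics
  - enrollment 7 (Pete): course_id=4 -> matches Biology
So 1 of 7 rows is dropped.

SQL:
SELECT a.student, b.title AS course
FROM enrollments a
INNER JOIN courses b ON a.course_id = b.id

Result:
student | course        
--------+---------------
Zoe     | Linear Algebra
Iris    | Biology       
Leo     | Biology       
Eli     | Economics     
Ivan    | Economics     
Pete    | Biology       


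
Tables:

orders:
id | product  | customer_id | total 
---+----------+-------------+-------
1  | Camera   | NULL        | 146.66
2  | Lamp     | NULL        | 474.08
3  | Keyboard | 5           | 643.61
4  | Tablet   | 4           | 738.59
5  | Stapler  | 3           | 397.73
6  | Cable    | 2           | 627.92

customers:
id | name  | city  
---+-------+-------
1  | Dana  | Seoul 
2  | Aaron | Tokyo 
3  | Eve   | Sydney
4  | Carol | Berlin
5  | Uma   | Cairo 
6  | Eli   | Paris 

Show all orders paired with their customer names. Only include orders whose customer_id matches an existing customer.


INNER JOIN keeps only orders rows whose customer_id matches an id in customers. Walk through each order:
  - order 1 (Camera): customer_id=NULL, no match -> dropped
  - order 2 (Lamp): customer_id=NULL, no match -> dropped
  - order 3 (Keyboard): customer_id=5 -> matches Uma
  - order 4 (Tablet): customer_id=4 -> matches Carol
  - order 5 (Stapler): customer_id=3 -> matches Eve
  - order 6 (Cable): customer_id=2 -> matches Aaron
So 2 of 6 rows are dropped.

SQL:
SELECT a.product, b.name AS customer
FROM orders a
INNER JOIN customers b ON a.customer_id = b.id

Result:
product  | customer
---------+---------
Keyboard | Uma     
Tablet   | Carol   
Stapler  | Eve     
Cable    | Aaron   


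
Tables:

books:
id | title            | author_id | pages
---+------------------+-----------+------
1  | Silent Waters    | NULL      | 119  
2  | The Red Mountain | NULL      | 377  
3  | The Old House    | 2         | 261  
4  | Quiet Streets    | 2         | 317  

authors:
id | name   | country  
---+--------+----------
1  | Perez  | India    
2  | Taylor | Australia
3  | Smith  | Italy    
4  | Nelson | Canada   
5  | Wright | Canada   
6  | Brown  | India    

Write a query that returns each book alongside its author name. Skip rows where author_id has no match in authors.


INNER JOIN keeps only books rows whose author_id matches an id in authors. Walk through each book:
  - book 1 (Silent Waters): author_id=NULL, no match -> dropped
  - book 2 (The Red Mountain): author_id=NULL, no match -> dropped
  - book 3 (The Old House): author_id=2 -> matches Taylor
  - book 4 (Quiet Streets): author_id=2 -> matches Taylor
So 2 of 4 rows are dropped.

SQL:
SELECT a.title, b.name AS author
FROM books a
INNER JOIN authors b ON a.author_id = b.id

Result:
title         | author
--------------+-------
The Old House | Taylor
Quiet Streets | Taylor


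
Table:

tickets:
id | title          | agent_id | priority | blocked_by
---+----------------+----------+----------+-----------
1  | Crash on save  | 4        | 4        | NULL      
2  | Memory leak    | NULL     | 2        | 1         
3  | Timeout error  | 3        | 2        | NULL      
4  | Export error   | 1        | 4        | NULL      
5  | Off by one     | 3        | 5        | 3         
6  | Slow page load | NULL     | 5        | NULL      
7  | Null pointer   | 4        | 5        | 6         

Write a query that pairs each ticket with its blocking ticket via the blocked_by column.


This is a self-join: tickets is joined to a second copy of itself, matching each row's blocked_by to another row's id. Use LEFT JOIN so rows with blocked_by=NULL are kept.
  - ticket 1 (Crash on save): blocked_by=NULL -> NULL
  - ticket 2 (Memory leak): blocked_by=1 -> Crash on save
  - ticket 3 (Timeout error): blocked_by=NULL -> NULL
  - ticket 4 (Export error): blocked_by=NULL -> NULL
  - ticket 5 (Off by one): blocked_by=3 -> Timeout error
  - ticket 6 (Slow page load): blocked_by=NULL -> NULL
  - ticket 7 (Null pointer): blocked_by=6 -> Slow page load

SQL:
SELECT a.title AS item, b.title AS blocked_by
FROM tickets a
LEFT JOIN tickets b ON a.blocked_by = b.id

Result:
item           | blocked_by    
---------------+---------------
Crash on save  | NULL          
Memory leak    | Crash on save 
Timeout error  | NULL          
Export error   | NULL          
Off by one     | Timeout error 
Slow page load | NULL          
Null pointer   | Slow page load


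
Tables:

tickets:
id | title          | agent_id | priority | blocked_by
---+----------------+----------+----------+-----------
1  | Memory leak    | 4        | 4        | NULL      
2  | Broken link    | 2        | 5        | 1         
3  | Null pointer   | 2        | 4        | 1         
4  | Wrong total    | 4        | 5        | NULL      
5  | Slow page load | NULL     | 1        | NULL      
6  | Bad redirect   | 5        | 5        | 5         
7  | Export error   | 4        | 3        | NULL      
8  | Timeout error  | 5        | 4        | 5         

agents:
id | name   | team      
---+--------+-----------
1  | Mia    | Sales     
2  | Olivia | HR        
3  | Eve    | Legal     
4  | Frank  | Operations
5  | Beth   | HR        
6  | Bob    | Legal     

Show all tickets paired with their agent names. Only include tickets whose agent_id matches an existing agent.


INNER JOIN keeps only tickets rows whose agent_id matches an id in agents. Walk through each ticket:
  - ticket 1 (Memory leak): agent_id=4 -> matches Frank
  - ticket 2 (Broken link): agent_id=2 -> matches Olivia
  - ticket 3 (Null pointer): agent_id=2 -> matches Olivia
  - ticket 4 (Wrong total): agent_id=4 -> matches Frank
  - ticket 5 (Slow page load): agent_id=NULL, no match -> dropped
  - ticket 6 (Bad redirect): agent_id=5 -> matches Beth
  - ticket 7 (Export error): agent_id=4 -> matches Frank
  - ticket 8 (Timeout error): agent_id=5 -> matches Beth
So 1 of 8 rows is dropped.

SQL:
SELECT a.title, b.name AS agent
FROM tickets a
INNER JOIN agents b ON a.agent_id = b.id

Result:
title         | agent 
--------------+-------
Memory leak   | Frank 
Broken link   | Olivia
Null pointer  | Olivia
Wrong total   | Frank 
Bad redirect  | Beth  
Export error  | Frank 
Timeout error | Beth  


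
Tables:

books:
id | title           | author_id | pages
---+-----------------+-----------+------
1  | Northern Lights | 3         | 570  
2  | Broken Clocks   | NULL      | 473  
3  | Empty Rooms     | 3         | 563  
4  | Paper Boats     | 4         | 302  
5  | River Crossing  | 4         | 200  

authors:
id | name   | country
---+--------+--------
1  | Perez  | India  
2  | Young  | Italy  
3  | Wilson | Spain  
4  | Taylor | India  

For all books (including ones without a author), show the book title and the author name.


LEFT JOIN keeps every row from books (the left table); where author_id has no match in authors, the author columns become NULL. Walk through each book:
  - book 1 (Northern Lights): author_id=3 -> matches Wilson
  - book 2 (Broken Clocks): author_id=NULL, no match -> kept with NULL
  - book 3 (Empty Rooms): author_id=3 -> matches Wilson
  - book 4 (Paper Boats): author_id=4 -> matches Taylor
  - book 5 (River Crossing): author_id=4 -> matches Taylor
All 5 rows appear; 1 has NULL author.

SQL:
SELECT a.title, b.name AS author
FROM books a
LEFT JOIN authors b ON a.author_id = b.id

Result:
title           | author
----------------+-------
Northern Lights | Wilson
Broken Clocks   | NULL  
Empty Rooms     | Wilson
Paper Boats     | Taylor
River Crossing  | Taylor


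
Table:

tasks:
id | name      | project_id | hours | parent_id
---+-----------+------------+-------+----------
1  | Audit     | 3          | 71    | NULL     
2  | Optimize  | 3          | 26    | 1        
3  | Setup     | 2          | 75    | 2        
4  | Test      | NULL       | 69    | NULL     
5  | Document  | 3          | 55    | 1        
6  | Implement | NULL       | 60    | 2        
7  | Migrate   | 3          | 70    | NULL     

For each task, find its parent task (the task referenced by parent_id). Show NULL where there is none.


This is a self-join: tasks is joined to a second copy of itself, matching each row's parent_id to another row's id. Use LEFT JOIN so rows with parent_id=NULL are kept.
  - task 1 (Audit): parent_id=NULL -> NULL
  - task 2 (Optimize): parent_id=1 -> Audit
  - task 3 (Setup): parent_id=2 -> Optimize
  - task 4 (Test): parent_id=NULL -> NULL
  - task 5 (Document): parent_id=1 -> Audit
  - task 6 (Implement): parent_id=2 -> Optimize
  - task 7 (Migrate): parent_id=NULL -> NULL

SQL:
SELECT a.name AS item, b.name AS parent
FROM tasks a
LEFT JOIN tasks b ON a.parent_id = b.id

Result:
item      | parent  
----------+---------
Audit     | NULL    
Optimize  | Audit   
Setup     | Optimize
Test      | NULL    
Document  | Audit   
Implement | Optimize
Migrate   | NULL    


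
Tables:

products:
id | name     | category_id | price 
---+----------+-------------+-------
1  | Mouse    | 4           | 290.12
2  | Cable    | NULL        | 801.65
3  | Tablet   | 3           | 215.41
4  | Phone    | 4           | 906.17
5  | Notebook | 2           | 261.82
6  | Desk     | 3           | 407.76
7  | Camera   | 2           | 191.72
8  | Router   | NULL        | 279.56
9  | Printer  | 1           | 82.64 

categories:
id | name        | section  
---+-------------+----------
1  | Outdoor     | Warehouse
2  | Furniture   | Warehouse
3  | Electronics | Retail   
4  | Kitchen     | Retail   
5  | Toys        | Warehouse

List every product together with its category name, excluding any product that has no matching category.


INNER JOIN keeps only products rows whose category_id matches an id in categories. Walk through each product:
  - product 1 (Mouse): category_id=4 -> matches Kitchen
  - product 2 (Cable): category_id=NULL, no match -> dropped
  - product 3 (Tablet): category_id=3 -> matches Electronics
  - product 4 (Phone): category_id=4 -> matches Kitchen
  - product 5 (Notebook): category_id=2 -> matches Furniture
  - product 6 (Desk): category_id=3 -> matches Electronics
  - product 7 (Camera): category_id=2 -> matches Furniture
  - product 8 (Router): category_id=NULL, no match -> dropped
  - product 9 (Printer): category_id=1 -> matches Outdoor
So 2 of 9 rows are dropped.

SQL:
SELECT a.name, b.name AS category
FROM products a
INNER JOIN categories b ON a.category_id = b.id

Result:
name     | category   
---------+------------
Mouse    | Kitchen    
Tablet   | Electronics
Phone    | Kitchen    
Notebook | Furniture  
Desk     | Electronics
Camera   | Furniture  
Printer  | Outdoor    


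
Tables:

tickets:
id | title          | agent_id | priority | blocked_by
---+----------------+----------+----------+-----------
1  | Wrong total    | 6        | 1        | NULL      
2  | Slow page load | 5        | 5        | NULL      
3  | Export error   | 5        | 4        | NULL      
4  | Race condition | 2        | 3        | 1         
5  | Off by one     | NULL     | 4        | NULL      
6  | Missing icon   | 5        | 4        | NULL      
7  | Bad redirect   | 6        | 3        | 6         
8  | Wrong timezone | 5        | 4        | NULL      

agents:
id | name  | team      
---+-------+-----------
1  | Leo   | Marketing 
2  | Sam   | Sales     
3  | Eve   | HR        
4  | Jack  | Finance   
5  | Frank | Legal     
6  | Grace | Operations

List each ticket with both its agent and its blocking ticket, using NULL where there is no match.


Two LEFT JOINs from the same base table tickets: one to agents via agent_id, one to tickets itself via blocked_by. Both are LEFT so every ticket is preserved.
Match against agents:
  - ticket 1 (Wrong total): agent_id=6 -> matches Grace
  - ticket 2 (Slow page load): agent_id=5 -> matches Frank
  - ticket 3 (Export error): agent_id=5 -> matches Frank
  - ticket 4 (Race condition): agent_id=2 -> matches Sam
  - ticket 5 (Off by one): agent_id=NULL, no match -> kept with NULL
  - ticket 6 (Missing icon): agent_id=5 -> matches Frank
  - ticket 7 (Bad redirect): agent_id=6 -> matches Grace
  - ticket 8 (Wrong timezone): agent_id=5 -> matches Frank
Match against tickets (self):
  - ticket 1 (Wrong total): blocked_by=NULL -> NULL
  - ticket 2 (Slow page load): blocked_by=NULL -> NULL
  - ticket 3 (Export error): blocked_by=NULL -> NULL
  - ticket 4 (Race condition): blocked_by=1 -> Wrong total
  - ticket 5 (Off by one): blocked_by=NULL -> NULL
  - ticket 6 (Missing icon): blocked_by=NULL -> NULL
  - ticket 7 (Bad redirect): blocked_by=6 -> Missing icon
  - ticket 8 (Wrong timezone): blocked_by=NULL -> NULL

SQL:
SELECT a.title, b.name AS agent, c.title AS blocked_by
FROM tickets a
LEFT JOIN agents b ON a.agent_id = b.id
LEFT JOIN tickets c ON a.blocked_by = c.id

Result:
title          | agent | blocked_by  
---------------+-------+-------------
Wrong total    | Grace | NULL        
Slow page load | Frank | NULL        
Export error   | Frank | NULL        
Race condition | Sam   | Wrong total 
Off by one     | NULL  | NULL        
Missing icon   | Frank | NULL        
Bad redirect   | Grace | Missing icon
Wrong timezone | Frank | NULL        


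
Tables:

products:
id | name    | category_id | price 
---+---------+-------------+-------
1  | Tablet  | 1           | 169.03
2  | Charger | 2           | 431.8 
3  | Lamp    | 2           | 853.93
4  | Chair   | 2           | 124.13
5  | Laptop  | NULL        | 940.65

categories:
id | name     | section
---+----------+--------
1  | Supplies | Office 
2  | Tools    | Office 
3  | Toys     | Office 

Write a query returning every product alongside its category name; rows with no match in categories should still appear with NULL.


LEFT JOIN keeps every row from products (the left table); where category_id has no match in categories, the category columns become NULL. Walk through each product:
  - product 1 (Tablet): category_id=1 -> matches Supplies
  - product 2 (Charger): category_id=2 -> matches Tools
  - product 3 (Lamp): category_id=2 -> matches Tools
  - product 4 (Chair): category_id=2 -> matches Tools
  - product 5 (Laptop): category_id=NULL, no match -> kept with NULL
All 5 rows appear; 1 has NULL category.

SQL:
SELECT a.name, b.name AS category
FROM products a
LEFT JOIN categories b ON a.category_id = b.id

Result:
name    | category
--------+---------
Tablet  | Supplies
Charger | Tools   
Lamp    | Tools   
Chair   | Tools   
Laptop  | NULL    


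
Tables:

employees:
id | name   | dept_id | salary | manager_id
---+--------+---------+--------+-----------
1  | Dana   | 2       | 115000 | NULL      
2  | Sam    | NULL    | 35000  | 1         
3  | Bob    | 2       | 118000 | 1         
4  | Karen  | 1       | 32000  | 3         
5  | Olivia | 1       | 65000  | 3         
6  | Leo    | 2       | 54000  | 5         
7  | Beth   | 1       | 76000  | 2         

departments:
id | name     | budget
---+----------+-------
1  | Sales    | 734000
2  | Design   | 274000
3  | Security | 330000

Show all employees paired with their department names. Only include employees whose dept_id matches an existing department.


INNER JOIN keeps only employees rows whose dept_id matches an id in departments. Walk through each employee:
  - employee 1 (Dana): dept_id=2 -> matches Design
  - employee 2 (Sam): dept_id=NULL, no match -> dropped
  - employee 3 (Bob): dept_id=2 -> matches Design
  - employee 4 (Karen): dept_id=1 -> matches Sales
  - employee 5 (Olivia): dept_id=1 -> matches Sales
  - employee 6 (Leo): dept_id=2 -> matches Design
  - employee 7 (Beth): dept_id=1 -> matches Sales
So 1 of 7 rows is dropped.

SQL:
SELECT a.name, b.name AS department
FROM employees a
INNER JOIN departments b ON a.dept_id = b.id

Result:
name   | department
-------+-----------
Dana   | Design    
Bob    | Design    
Karen  | Sales     
Olivia | Sales     
Leo    | Design    
Beth   | Sales     


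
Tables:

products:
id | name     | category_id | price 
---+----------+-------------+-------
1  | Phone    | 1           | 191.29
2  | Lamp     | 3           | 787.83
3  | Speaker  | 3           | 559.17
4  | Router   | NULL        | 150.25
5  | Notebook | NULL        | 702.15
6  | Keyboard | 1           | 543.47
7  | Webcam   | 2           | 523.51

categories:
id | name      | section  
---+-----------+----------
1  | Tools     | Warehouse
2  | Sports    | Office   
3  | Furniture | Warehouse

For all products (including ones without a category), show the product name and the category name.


LEFT JOIN keeps every row from products (the left table); where category_id has no match in categories, the category columns become NULL. Walk through each product:
  - product 1 (Phone): category_id=1 -> matches Tools
  - product 2 (Lamp): category_id=3 -> matches Furniture
  - product 3 (Speaker): category_id=3 -> matches Furniture
  - product 4 (Router): category_id=NULL, no match -> kept with NULL
  - product 5 (Notebook): category_id=NULL, no match -> kept with NULL
  - product 6 (Keyboard): category_id=1 -> matches Tools
  - product 7 (Webcam): category_id=2 -> matches Sports
All 7 rows appear; 2 have NULL category.

SQL:
SELECT a.name, b.name AS category
FROM products a
LEFT JOIN categories b ON a.category_id = b.id

Result:
name     | category 
---------+----------
Phone    | Tools    
Lamp     | Furniture
Speaker  | Furniture
Router   | NULL     
Notebook | NULL     
Keyboard | Tools    
Webcam   | Sports   


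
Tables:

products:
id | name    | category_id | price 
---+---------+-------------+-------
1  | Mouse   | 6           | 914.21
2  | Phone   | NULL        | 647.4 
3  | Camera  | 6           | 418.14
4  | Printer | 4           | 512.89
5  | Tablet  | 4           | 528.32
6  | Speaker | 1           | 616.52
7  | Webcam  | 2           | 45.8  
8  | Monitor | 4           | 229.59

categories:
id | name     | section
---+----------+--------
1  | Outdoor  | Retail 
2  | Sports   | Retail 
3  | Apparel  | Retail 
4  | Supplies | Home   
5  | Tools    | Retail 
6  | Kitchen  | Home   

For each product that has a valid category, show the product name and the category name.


INNER JOIN keeps only products rows whose category_id matches an id in categories. Walk through each product:
  - product 1 (Mouse): category_id=6 -> matches Kitchen
  - product 2 (Phone): category_id=NULL, no match -> dropped
  - product 3 (Camera): category_id=6 -> matches Kitchen
  - product 4 (Printer): category_id=4 -> matches Supplies
  - product 5 (Tablet): category_id=4 -> matches Supplies
  - product 6 (Speaker): category_id=1 -> matches Outdoor
  - product 7 (Webcam): category_id=2 -> matches Sports
  - product 8 (Monitor): category_id=4 -> matches Supplies
So 1 of 8 rows is dropped.

SQL:
SELECT a.name, b.name AS category
FROM products a
INNER JOIN categories b ON a.category_id = b.id

Result:
name    | category
--------+---------
Mouse   | Kitchen 
Camera  | Kitchen 
Printer | Supplies
Tablet  | Supplies
Speaker | Outdoor 
Webcam  | Sports  
Monitor | Supplies


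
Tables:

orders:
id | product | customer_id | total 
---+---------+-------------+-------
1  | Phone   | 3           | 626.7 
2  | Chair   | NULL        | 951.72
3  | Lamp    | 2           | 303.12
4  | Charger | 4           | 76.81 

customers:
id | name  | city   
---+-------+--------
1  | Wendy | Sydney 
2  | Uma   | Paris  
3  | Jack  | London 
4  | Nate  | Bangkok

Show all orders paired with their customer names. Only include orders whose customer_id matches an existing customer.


INNER JOIN keeps only orders rows whose customer_id matches an id in customers. Walk through each order:
  - order 1 (Phone): customer_id=3 -> matches Jack
  - order 2 (Chair): customer_id=NULL, no match -> dropped
  - order 3 (Lamp): customer_id=2 -> matches Uma
  - order 4 (Charger): customer_id=4 -> matches Nate
So 1 of 4 rows is dropped.

SQL:
SELECT a.product, b.name AS customer
FROM orders a
INNER JOIN customers b ON a.customer_id = b.id

Result:
product | customer
--------+---------
Phone   | Jack    
Lamp    | Uma     
Charger | Nate    
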